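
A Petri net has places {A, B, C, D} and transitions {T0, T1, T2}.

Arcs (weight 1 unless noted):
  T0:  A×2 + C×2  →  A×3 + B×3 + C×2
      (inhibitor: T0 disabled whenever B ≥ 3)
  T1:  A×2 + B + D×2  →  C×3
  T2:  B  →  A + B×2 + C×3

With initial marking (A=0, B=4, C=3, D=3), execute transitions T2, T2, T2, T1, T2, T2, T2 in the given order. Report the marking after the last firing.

step 1: fire T2:  (A=0, B=4, C=3, D=3) → (A=1, B=5, C=6, D=3)
step 2: fire T2:  (A=1, B=5, C=6, D=3) → (A=2, B=6, C=9, D=3)
step 3: fire T2:  (A=2, B=6, C=9, D=3) → (A=3, B=7, C=12, D=3)
step 4: fire T1:  (A=3, B=7, C=12, D=3) → (A=1, B=6, C=15, D=1)
step 5: fire T2:  (A=1, B=6, C=15, D=1) → (A=2, B=7, C=18, D=1)
step 6: fire T2:  (A=2, B=7, C=18, D=1) → (A=3, B=8, C=21, D=1)
step 7: fire T2:  (A=3, B=8, C=21, D=1) → (A=4, B=9, C=24, D=1)

(A=4, B=9, C=24, D=1)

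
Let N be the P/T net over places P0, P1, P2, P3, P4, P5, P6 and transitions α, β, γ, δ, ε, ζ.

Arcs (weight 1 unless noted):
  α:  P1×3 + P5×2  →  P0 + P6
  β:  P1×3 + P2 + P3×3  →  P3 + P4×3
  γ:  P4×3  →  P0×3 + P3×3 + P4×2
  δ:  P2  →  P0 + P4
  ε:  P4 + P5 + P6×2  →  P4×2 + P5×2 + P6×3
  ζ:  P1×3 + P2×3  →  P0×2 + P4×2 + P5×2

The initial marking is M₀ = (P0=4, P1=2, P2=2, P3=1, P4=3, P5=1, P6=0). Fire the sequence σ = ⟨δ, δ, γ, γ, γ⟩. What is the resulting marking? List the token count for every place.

step 1: fire δ:  (P0=4, P1=2, P2=2, P3=1, P4=3, P5=1, P6=0) → (P0=5, P1=2, P2=1, P3=1, P4=4, P5=1, P6=0)
step 2: fire δ:  (P0=5, P1=2, P2=1, P3=1, P4=4, P5=1, P6=0) → (P0=6, P1=2, P2=0, P3=1, P4=5, P5=1, P6=0)
step 3: fire γ:  (P0=6, P1=2, P2=0, P3=1, P4=5, P5=1, P6=0) → (P0=9, P1=2, P2=0, P3=4, P4=4, P5=1, P6=0)
step 4: fire γ:  (P0=9, P1=2, P2=0, P3=4, P4=4, P5=1, P6=0) → (P0=12, P1=2, P2=0, P3=7, P4=3, P5=1, P6=0)
step 5: fire γ:  (P0=12, P1=2, P2=0, P3=7, P4=3, P5=1, P6=0) → (P0=15, P1=2, P2=0, P3=10, P4=2, P5=1, P6=0)

(P0=15, P1=2, P2=0, P3=10, P4=2, P5=1, P6=0)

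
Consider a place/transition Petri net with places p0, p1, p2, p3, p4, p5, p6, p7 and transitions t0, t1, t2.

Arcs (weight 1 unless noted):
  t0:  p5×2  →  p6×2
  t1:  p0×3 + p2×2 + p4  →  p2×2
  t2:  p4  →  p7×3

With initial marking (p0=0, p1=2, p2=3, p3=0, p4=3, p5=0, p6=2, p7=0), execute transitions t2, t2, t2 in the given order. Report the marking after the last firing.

(p0=0, p1=2, p2=3, p3=0, p4=0, p5=0, p6=2, p7=9)

step 1: fire t2:  (p0=0, p1=2, p2=3, p3=0, p4=3, p5=0, p6=2, p7=0) → (p0=0, p1=2, p2=3, p3=0, p4=2, p5=0, p6=2, p7=3)
step 2: fire t2:  (p0=0, p1=2, p2=3, p3=0, p4=2, p5=0, p6=2, p7=3) → (p0=0, p1=2, p2=3, p3=0, p4=1, p5=0, p6=2, p7=6)
step 3: fire t2:  (p0=0, p1=2, p2=3, p3=0, p4=1, p5=0, p6=2, p7=6) → (p0=0, p1=2, p2=3, p3=0, p4=0, p5=0, p6=2, p7=9)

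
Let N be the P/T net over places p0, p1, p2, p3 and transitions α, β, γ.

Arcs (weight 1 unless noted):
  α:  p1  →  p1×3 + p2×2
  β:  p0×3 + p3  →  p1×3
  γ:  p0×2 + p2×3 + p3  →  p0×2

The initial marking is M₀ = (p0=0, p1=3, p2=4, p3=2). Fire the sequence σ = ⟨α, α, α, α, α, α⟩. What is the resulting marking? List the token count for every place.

(p0=0, p1=15, p2=16, p3=2)

step 1: fire α:  (p0=0, p1=3, p2=4, p3=2) → (p0=0, p1=5, p2=6, p3=2)
step 2: fire α:  (p0=0, p1=5, p2=6, p3=2) → (p0=0, p1=7, p2=8, p3=2)
step 3: fire α:  (p0=0, p1=7, p2=8, p3=2) → (p0=0, p1=9, p2=10, p3=2)
step 4: fire α:  (p0=0, p1=9, p2=10, p3=2) → (p0=0, p1=11, p2=12, p3=2)
step 5: fire α:  (p0=0, p1=11, p2=12, p3=2) → (p0=0, p1=13, p2=14, p3=2)
step 6: fire α:  (p0=0, p1=13, p2=14, p3=2) → (p0=0, p1=15, p2=16, p3=2)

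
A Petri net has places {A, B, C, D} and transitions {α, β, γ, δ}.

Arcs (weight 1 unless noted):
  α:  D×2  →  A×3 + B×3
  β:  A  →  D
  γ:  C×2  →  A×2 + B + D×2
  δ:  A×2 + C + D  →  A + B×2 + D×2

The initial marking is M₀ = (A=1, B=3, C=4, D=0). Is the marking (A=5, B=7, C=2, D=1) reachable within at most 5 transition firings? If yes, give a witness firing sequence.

YES — reachable via ⟨β, γ, α⟩ (3 firings)

step 1: fire β:  (A=1, B=3, C=4, D=0) → (A=0, B=3, C=4, D=1)
step 2: fire γ:  (A=0, B=3, C=4, D=1) → (A=2, B=4, C=2, D=3)
step 3: fire α:  (A=2, B=4, C=2, D=3) → (A=5, B=7, C=2, D=1)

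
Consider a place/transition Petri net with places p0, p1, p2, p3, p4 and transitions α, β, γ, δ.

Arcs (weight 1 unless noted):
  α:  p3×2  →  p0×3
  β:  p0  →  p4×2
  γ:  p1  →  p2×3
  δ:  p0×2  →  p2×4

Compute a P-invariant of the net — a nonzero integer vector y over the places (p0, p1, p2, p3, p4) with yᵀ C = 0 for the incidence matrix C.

Incidence matrix C (rows=places, cols=transitions):
        α    β    γ    δ
   p0   3   -1    0   -2
   p1   0    0   -1    0
   p2   0    0    3    4
   p3  -2    0    0    0
   p4   0    2    0    0

Candidate y = [2, 3, 1, 3, 1]; check y·C column-wise:
  col α: 2·3 + 3·0 + 1·0 + 3·-2 + 1·0 = 0
  col β: 2·-1 + 3·0 + 1·0 + 3·0 + 1·2 = 0
  col γ: 2·0 + 3·-1 + 1·3 + 3·0 + 1·0 = 0
  col δ: 2·-2 + 3·0 + 1·4 + 3·0 + 1·0 = 0

y = (p0:2, p1:3, p2:1, p3:3, p4:1)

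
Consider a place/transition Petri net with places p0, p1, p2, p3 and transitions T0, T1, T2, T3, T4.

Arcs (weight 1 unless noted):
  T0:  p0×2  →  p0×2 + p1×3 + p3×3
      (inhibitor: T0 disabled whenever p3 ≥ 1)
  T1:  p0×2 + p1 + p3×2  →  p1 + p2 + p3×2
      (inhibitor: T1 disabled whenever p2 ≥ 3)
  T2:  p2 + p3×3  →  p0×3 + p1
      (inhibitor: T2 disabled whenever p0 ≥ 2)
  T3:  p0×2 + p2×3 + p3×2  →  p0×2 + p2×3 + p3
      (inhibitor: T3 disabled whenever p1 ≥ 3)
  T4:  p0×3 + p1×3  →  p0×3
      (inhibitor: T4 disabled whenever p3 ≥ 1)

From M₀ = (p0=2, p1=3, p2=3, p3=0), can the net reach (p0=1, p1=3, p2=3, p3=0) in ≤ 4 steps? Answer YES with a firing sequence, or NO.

NO — not reachable within 4 firings

depth 0: 1 marking
depth 1: 2 markings reached so far
depth 2: 2 markings reached so far
(frontier empty at depth 2; search complete)
target is not among the 2 markings reachable within 4 steps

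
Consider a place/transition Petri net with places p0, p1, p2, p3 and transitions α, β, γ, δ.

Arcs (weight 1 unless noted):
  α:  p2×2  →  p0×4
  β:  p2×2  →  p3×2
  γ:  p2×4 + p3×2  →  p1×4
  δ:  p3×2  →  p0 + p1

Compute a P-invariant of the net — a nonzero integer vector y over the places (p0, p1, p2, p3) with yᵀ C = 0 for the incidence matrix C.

y = (p0:1, p1:3, p2:2, p3:2)

Incidence matrix C (rows=places, cols=transitions):
        α    β    γ    δ
   p0   4    0    0    1
   p1   0    0    4    1
   p2  -2   -2   -4    0
   p3   0    2   -2   -2

Candidate y = [1, 3, 2, 2]; check y·C column-wise:
  col α: 1·4 + 3·0 + 2·-2 + 2·0 = 0
  col β: 1·0 + 3·0 + 2·-2 + 2·2 = 0
  col γ: 1·0 + 3·4 + 2·-4 + 2·-2 = 0
  col δ: 1·1 + 3·1 + 2·0 + 2·-2 = 0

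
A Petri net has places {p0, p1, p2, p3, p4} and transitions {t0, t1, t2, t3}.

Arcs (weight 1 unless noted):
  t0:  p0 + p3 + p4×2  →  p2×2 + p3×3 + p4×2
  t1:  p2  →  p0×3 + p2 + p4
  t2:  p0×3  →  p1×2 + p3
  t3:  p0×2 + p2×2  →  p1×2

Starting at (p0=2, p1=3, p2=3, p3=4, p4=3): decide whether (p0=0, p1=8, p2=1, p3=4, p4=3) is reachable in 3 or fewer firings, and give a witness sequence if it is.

NO — not reachable within 3 firings

depth 0: 1 marking
depth 1: 4 markings reached so far
depth 2: 9 markings reached so far
depth 3: 17 markings reached so far
target is not among the 17 markings reachable within 3 steps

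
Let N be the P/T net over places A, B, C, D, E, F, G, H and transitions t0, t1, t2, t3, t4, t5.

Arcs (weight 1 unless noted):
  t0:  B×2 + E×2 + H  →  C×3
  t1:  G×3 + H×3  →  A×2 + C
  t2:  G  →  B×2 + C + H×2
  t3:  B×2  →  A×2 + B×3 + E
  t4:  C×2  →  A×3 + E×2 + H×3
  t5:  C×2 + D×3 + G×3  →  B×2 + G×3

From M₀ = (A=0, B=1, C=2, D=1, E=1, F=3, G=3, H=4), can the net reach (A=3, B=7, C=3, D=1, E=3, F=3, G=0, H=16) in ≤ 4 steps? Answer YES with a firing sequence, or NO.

depth 0: 1 marking
depth 1: 4 markings reached so far
depth 2: 8 markings reached so far
depth 3: 15 markings reached so far
depth 4: 27 markings reached so far
target is not among the 27 markings reachable within 4 steps

NO — not reachable within 4 firings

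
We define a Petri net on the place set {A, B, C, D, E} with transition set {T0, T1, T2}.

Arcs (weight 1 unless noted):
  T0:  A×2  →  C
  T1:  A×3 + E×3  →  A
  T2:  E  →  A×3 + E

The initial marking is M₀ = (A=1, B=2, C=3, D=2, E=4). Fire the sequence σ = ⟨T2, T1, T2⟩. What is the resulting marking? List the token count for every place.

step 1: fire T2:  (A=1, B=2, C=3, D=2, E=4) → (A=4, B=2, C=3, D=2, E=4)
step 2: fire T1:  (A=4, B=2, C=3, D=2, E=4) → (A=2, B=2, C=3, D=2, E=1)
step 3: fire T2:  (A=2, B=2, C=3, D=2, E=1) → (A=5, B=2, C=3, D=2, E=1)

(A=5, B=2, C=3, D=2, E=1)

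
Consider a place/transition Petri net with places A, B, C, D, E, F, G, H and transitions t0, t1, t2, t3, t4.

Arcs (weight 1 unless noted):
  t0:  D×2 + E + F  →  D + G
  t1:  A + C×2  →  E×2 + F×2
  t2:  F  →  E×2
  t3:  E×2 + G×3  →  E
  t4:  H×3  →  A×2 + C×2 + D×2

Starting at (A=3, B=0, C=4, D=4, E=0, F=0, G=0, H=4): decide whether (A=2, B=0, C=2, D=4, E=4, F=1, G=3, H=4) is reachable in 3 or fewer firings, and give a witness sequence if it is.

depth 0: 1 marking
depth 1: 3 markings reached so far
depth 2: 7 markings reached so far
depth 3: 15 markings reached so far
target is not among the 15 markings reachable within 3 steps

NO — not reachable within 3 firings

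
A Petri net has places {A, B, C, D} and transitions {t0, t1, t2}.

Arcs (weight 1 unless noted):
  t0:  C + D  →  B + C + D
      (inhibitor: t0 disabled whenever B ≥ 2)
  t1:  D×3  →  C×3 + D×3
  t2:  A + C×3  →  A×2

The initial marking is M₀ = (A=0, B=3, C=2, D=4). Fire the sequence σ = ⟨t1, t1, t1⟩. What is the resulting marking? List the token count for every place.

step 1: fire t1:  (A=0, B=3, C=2, D=4) → (A=0, B=3, C=5, D=4)
step 2: fire t1:  (A=0, B=3, C=5, D=4) → (A=0, B=3, C=8, D=4)
step 3: fire t1:  (A=0, B=3, C=8, D=4) → (A=0, B=3, C=11, D=4)

(A=0, B=3, C=11, D=4)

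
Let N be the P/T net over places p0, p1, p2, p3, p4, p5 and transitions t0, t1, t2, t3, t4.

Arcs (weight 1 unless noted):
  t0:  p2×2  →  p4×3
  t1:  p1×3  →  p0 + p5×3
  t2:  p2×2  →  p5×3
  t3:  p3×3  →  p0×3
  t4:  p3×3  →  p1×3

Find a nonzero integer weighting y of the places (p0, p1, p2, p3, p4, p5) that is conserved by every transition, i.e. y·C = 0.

Incidence matrix C (rows=places, cols=transitions):
       t0   t1   t2   t3   t4
   p0   0    1    0    3    0
   p1   0   -3    0    0    3
   p2  -2    0   -2    0    0
   p3   0    0    0   -3   -3
   p4   3    0    0    0    0
   p5   0    3    3    0    0

Candidate y = [3, 3, 3, 3, 2, 2]; check y·C column-wise:
  col t0: 3·0 + 3·0 + 3·-2 + 3·0 + 2·3 + 2·0 = 0
  col t1: 3·1 + 3·-3 + 3·0 + 3·0 + 2·0 + 2·3 = 0
  col t2: 3·0 + 3·0 + 3·-2 + 3·0 + 2·0 + 2·3 = 0
  col t3: 3·3 + 3·0 + 3·0 + 3·-3 + 2·0 + 2·0 = 0
  col t4: 3·0 + 3·3 + 3·0 + 3·-3 + 2·0 + 2·0 = 0

y = (p0:3, p1:3, p2:3, p3:3, p4:2, p5:2)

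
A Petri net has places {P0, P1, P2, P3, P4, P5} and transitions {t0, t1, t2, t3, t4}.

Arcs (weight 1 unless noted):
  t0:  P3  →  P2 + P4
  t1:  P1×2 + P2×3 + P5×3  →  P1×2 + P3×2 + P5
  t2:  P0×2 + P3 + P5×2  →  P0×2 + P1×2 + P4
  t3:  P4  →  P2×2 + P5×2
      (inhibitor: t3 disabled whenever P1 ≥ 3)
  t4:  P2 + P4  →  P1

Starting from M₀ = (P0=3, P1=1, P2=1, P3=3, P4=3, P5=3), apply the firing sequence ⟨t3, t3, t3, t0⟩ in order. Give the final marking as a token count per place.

(P0=3, P1=1, P2=8, P3=2, P4=1, P5=9)

step 1: fire t3:  (P0=3, P1=1, P2=1, P3=3, P4=3, P5=3) → (P0=3, P1=1, P2=3, P3=3, P4=2, P5=5)
step 2: fire t3:  (P0=3, P1=1, P2=3, P3=3, P4=2, P5=5) → (P0=3, P1=1, P2=5, P3=3, P4=1, P5=7)
step 3: fire t3:  (P0=3, P1=1, P2=5, P3=3, P4=1, P5=7) → (P0=3, P1=1, P2=7, P3=3, P4=0, P5=9)
step 4: fire t0:  (P0=3, P1=1, P2=7, P3=3, P4=0, P5=9) → (P0=3, P1=1, P2=8, P3=2, P4=1, P5=9)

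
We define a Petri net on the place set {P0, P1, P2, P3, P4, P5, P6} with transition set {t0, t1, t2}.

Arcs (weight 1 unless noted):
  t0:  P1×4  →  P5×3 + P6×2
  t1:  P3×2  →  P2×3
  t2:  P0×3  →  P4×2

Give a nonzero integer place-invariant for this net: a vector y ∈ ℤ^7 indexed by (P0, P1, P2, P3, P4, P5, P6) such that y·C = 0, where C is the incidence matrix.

Incidence matrix C (rows=places, cols=transitions):
       t0   t1   t2
   P0   0    0   -3
   P1  -4    0    0
   P2   0    3    0
   P3   0   -2    0
   P4   0    0    2
   P5   3    0    0
   P6   2    0    0

Candidate y = [0, 0, 2, 3, 0, 0, 0]; check y·C column-wise:
  col t0: 0·-4 + 2·0 + 3·0 + 0·3 + 0·2 = 0
  col t1: 2·3 + 3·-2 = 0
  col t2: 0·-3 + 2·0 + 3·0 + 0·2 = 0

y = (P0:0, P1:0, P2:2, P3:3, P4:0, P5:0, P6:0)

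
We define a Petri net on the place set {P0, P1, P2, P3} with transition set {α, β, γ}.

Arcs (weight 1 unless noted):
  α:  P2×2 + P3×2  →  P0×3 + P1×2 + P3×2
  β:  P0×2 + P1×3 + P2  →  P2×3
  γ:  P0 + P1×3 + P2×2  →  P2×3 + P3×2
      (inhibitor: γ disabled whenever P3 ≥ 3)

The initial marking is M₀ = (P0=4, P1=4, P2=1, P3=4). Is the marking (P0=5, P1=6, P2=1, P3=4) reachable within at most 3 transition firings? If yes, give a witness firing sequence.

NO — not reachable within 3 firings

depth 0: 1 marking
depth 1: 2 markings reached so far
depth 2: 3 markings reached so far
depth 3: 4 markings reached so far
target is not among the 4 markings reachable within 3 steps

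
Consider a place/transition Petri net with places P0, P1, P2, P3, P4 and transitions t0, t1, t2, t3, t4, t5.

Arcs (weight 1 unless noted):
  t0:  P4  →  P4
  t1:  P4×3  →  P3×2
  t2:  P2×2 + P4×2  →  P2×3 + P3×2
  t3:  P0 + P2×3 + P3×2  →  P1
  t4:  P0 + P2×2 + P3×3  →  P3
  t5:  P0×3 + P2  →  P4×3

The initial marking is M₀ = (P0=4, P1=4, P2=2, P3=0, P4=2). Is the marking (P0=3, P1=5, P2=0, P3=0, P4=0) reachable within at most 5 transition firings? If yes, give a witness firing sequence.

YES — reachable via ⟨t2, t3⟩ (2 firings)

step 1: fire t2:  (P0=4, P1=4, P2=2, P3=0, P4=2) → (P0=4, P1=4, P2=3, P3=2, P4=0)
step 2: fire t3:  (P0=4, P1=4, P2=3, P3=2, P4=0) → (P0=3, P1=5, P2=0, P3=0, P4=0)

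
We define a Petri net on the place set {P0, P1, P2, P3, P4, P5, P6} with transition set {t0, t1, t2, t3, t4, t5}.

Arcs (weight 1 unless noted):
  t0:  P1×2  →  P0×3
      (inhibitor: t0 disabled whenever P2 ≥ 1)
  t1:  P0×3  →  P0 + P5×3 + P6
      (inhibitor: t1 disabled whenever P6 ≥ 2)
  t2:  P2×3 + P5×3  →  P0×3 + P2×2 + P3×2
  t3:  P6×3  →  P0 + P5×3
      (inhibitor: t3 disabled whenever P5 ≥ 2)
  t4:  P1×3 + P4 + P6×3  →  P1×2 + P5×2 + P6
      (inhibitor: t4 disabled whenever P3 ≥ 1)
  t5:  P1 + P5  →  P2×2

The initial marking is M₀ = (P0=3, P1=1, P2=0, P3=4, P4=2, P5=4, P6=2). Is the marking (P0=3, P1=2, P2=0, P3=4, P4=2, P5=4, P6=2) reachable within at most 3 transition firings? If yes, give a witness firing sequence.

NO — not reachable within 3 firings

depth 0: 1 marking
depth 1: 2 markings reached so far
depth 2: 2 markings reached so far
(frontier empty at depth 2; search complete)
target is not among the 2 markings reachable within 3 steps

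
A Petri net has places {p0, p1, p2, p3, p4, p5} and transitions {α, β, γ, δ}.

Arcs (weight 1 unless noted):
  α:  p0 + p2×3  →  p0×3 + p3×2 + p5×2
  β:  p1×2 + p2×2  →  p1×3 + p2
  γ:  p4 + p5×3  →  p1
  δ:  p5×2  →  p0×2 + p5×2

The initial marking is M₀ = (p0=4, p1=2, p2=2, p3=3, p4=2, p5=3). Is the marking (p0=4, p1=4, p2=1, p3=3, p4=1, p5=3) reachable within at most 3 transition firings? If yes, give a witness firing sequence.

NO — not reachable within 3 firings

depth 0: 1 marking
depth 1: 4 markings reached so far
depth 2: 8 markings reached so far
depth 3: 12 markings reached so far
target is not among the 12 markings reachable within 3 steps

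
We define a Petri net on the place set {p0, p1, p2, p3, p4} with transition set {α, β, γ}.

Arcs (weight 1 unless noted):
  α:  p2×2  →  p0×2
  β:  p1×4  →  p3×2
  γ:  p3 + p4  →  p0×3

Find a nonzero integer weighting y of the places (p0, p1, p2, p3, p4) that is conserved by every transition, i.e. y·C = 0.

y = (p0:2, p1:3, p2:2, p3:6, p4:0)

Incidence matrix C (rows=places, cols=transitions):
        α    β    γ
   p0   2    0    3
   p1   0   -4    0
   p2  -2    0    0
   p3   0    2   -1
   p4   0    0   -1

Candidate y = [2, 3, 2, 6, 0]; check y·C column-wise:
  col α: 2·2 + 3·0 + 2·-2 + 6·0 = 0
  col β: 2·0 + 3·-4 + 2·0 + 6·2 = 0
  col γ: 2·3 + 3·0 + 2·0 + 6·-1 + 0·-1 = 0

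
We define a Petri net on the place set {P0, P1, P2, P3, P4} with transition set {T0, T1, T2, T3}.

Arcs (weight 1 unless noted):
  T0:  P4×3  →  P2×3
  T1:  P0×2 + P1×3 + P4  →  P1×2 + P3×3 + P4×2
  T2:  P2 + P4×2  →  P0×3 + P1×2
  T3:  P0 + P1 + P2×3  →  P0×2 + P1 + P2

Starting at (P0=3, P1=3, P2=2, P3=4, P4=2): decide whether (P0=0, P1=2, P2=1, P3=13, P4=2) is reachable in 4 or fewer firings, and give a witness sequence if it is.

NO — not reachable within 4 firings

depth 0: 1 marking
depth 1: 3 markings reached so far
depth 2: 5 markings reached so far
depth 3: 7 markings reached so far
depth 4: 10 markings reached so far
target is not among the 10 markings reachable within 4 steps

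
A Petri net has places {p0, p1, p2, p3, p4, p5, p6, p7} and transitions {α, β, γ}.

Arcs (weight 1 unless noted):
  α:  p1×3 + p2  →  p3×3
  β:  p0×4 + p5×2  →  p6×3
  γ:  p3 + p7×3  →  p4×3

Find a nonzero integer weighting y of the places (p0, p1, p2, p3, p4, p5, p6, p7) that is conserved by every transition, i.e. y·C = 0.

Incidence matrix C (rows=places, cols=transitions):
        α    β    γ
   p0   0   -4    0
   p1  -3    0    0
   p2  -1    0    0
   p3   3    0   -1
   p4   0    0    3
   p5   0   -2    0
   p6   0    3    0
   p7   0    0   -3

Candidate y = [0, 1, -3, 0, 0, 0, 0, 0]; check y·C column-wise:
  col α: 1·-3 + -3·-1 + 0·3 = 0
  col β: 0·-4 + 1·0 + -3·0 + 0·-2 + 0·3 = 0
  col γ: 1·0 + -3·0 + 0·-1 + 0·3 + 0·-3 = 0

y = (p0:0, p1:1, p2:-3, p3:0, p4:0, p5:0, p6:0, p7:0)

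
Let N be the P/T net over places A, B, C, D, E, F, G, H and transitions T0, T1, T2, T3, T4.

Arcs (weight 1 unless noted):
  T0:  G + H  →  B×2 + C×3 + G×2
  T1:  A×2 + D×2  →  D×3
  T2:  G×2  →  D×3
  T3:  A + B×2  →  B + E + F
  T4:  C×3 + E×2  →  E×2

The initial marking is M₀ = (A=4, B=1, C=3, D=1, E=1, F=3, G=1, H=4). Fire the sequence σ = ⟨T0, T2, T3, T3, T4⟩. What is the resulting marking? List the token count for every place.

step 1: fire T0:  (A=4, B=1, C=3, D=1, E=1, F=3, G=1, H=4) → (A=4, B=3, C=6, D=1, E=1, F=3, G=2, H=3)
step 2: fire T2:  (A=4, B=3, C=6, D=1, E=1, F=3, G=2, H=3) → (A=4, B=3, C=6, D=4, E=1, F=3, G=0, H=3)
step 3: fire T3:  (A=4, B=3, C=6, D=4, E=1, F=3, G=0, H=3) → (A=3, B=2, C=6, D=4, E=2, F=4, G=0, H=3)
step 4: fire T3:  (A=3, B=2, C=6, D=4, E=2, F=4, G=0, H=3) → (A=2, B=1, C=6, D=4, E=3, F=5, G=0, H=3)
step 5: fire T4:  (A=2, B=1, C=6, D=4, E=3, F=5, G=0, H=3) → (A=2, B=1, C=3, D=4, E=3, F=5, G=0, H=3)

(A=2, B=1, C=3, D=4, E=3, F=5, G=0, H=3)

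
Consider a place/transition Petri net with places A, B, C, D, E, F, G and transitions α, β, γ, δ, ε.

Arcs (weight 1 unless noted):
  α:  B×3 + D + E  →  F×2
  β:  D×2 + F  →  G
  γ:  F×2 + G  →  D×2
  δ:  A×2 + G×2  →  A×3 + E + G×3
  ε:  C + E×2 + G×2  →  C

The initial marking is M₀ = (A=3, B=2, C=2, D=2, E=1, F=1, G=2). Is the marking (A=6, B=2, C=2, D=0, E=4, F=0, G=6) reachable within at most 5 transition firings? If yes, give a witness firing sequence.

step 1: fire β:  (A=3, B=2, C=2, D=2, E=1, F=1, G=2) → (A=3, B=2, C=2, D=0, E=1, F=0, G=3)
step 2: fire δ:  (A=3, B=2, C=2, D=0, E=1, F=0, G=3) → (A=4, B=2, C=2, D=0, E=2, F=0, G=4)
step 3: fire δ:  (A=4, B=2, C=2, D=0, E=2, F=0, G=4) → (A=5, B=2, C=2, D=0, E=3, F=0, G=5)
step 4: fire δ:  (A=5, B=2, C=2, D=0, E=3, F=0, G=5) → (A=6, B=2, C=2, D=0, E=4, F=0, G=6)

YES — reachable via ⟨β, δ, δ, δ⟩ (4 firings)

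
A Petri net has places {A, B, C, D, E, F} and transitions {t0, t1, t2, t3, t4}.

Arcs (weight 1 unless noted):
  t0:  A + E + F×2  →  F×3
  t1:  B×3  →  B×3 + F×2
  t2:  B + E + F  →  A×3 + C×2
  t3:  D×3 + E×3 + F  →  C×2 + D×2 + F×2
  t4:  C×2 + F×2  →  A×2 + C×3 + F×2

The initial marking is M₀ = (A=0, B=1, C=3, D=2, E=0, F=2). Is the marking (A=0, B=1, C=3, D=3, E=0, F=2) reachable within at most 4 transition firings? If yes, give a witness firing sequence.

depth 0: 1 marking
depth 1: 2 markings reached so far
depth 2: 3 markings reached so far
depth 3: 4 markings reached so far
depth 4: 5 markings reached so far
target is not among the 5 markings reachable within 4 steps

NO — not reachable within 4 firings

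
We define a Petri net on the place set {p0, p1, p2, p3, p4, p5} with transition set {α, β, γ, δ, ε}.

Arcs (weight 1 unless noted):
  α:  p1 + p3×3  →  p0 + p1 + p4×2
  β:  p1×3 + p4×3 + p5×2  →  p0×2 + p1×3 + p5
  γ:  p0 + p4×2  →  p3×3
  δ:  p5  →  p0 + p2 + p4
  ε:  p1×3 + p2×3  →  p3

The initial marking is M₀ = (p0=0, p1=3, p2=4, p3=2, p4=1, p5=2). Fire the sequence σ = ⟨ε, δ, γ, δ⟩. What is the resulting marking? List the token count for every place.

step 1: fire ε:  (p0=0, p1=3, p2=4, p3=2, p4=1, p5=2) → (p0=0, p1=0, p2=1, p3=3, p4=1, p5=2)
step 2: fire δ:  (p0=0, p1=0, p2=1, p3=3, p4=1, p5=2) → (p0=1, p1=0, p2=2, p3=3, p4=2, p5=1)
step 3: fire γ:  (p0=1, p1=0, p2=2, p3=3, p4=2, p5=1) → (p0=0, p1=0, p2=2, p3=6, p4=0, p5=1)
step 4: fire δ:  (p0=0, p1=0, p2=2, p3=6, p4=0, p5=1) → (p0=1, p1=0, p2=3, p3=6, p4=1, p5=0)

(p0=1, p1=0, p2=3, p3=6, p4=1, p5=0)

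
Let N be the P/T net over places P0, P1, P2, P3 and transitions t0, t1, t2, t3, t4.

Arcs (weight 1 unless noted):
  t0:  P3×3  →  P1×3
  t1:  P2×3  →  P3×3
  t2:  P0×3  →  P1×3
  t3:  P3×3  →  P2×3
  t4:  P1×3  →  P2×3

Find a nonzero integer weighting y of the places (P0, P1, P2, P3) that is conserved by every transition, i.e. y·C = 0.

Incidence matrix C (rows=places, cols=transitions):
       t0   t1   t2   t3   t4
   P0   0    0   -3    0    0
   P1   3    0    3    0   -3
   P2   0   -3    0    3    3
   P3  -3    3    0   -3    0

Candidate y = [1, 1, 1, 1]; check y·C column-wise:
  col t0: 1·0 + 1·3 + 1·0 + 1·-3 = 0
  col t1: 1·0 + 1·0 + 1·-3 + 1·3 = 0
  col t2: 1·-3 + 1·3 + 1·0 + 1·0 = 0
  col t3: 1·0 + 1·0 + 1·3 + 1·-3 = 0
  col t4: 1·0 + 1·-3 + 1·3 + 1·0 = 0

y = (P0:1, P1:1, P2:1, P3:1)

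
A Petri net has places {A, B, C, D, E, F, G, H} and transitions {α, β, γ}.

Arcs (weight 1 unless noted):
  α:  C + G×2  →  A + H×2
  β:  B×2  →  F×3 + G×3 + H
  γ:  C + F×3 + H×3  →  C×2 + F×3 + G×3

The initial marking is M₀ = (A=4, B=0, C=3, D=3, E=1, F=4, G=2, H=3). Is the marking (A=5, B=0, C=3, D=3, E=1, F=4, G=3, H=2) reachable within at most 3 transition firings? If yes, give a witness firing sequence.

step 1: fire α:  (A=4, B=0, C=3, D=3, E=1, F=4, G=2, H=3) → (A=5, B=0, C=2, D=3, E=1, F=4, G=0, H=5)
step 2: fire γ:  (A=5, B=0, C=2, D=3, E=1, F=4, G=0, H=5) → (A=5, B=0, C=3, D=3, E=1, F=4, G=3, H=2)

YES — reachable via ⟨α, γ⟩ (2 firings)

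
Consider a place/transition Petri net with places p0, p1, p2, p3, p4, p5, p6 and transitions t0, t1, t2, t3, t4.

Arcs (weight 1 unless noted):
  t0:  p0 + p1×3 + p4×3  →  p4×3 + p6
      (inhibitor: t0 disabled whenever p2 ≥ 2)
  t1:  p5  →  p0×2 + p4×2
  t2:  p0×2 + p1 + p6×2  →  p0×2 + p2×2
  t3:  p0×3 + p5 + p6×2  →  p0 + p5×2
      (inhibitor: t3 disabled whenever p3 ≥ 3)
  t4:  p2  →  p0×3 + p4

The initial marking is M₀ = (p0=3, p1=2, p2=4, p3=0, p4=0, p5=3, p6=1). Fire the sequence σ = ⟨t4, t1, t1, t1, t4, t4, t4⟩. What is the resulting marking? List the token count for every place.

step 1: fire t4:  (p0=3, p1=2, p2=4, p3=0, p4=0, p5=3, p6=1) → (p0=6, p1=2, p2=3, p3=0, p4=1, p5=3, p6=1)
step 2: fire t1:  (p0=6, p1=2, p2=3, p3=0, p4=1, p5=3, p6=1) → (p0=8, p1=2, p2=3, p3=0, p4=3, p5=2, p6=1)
step 3: fire t1:  (p0=8, p1=2, p2=3, p3=0, p4=3, p5=2, p6=1) → (p0=10, p1=2, p2=3, p3=0, p4=5, p5=1, p6=1)
step 4: fire t1:  (p0=10, p1=2, p2=3, p3=0, p4=5, p5=1, p6=1) → (p0=12, p1=2, p2=3, p3=0, p4=7, p5=0, p6=1)
step 5: fire t4:  (p0=12, p1=2, p2=3, p3=0, p4=7, p5=0, p6=1) → (p0=15, p1=2, p2=2, p3=0, p4=8, p5=0, p6=1)
step 6: fire t4:  (p0=15, p1=2, p2=2, p3=0, p4=8, p5=0, p6=1) → (p0=18, p1=2, p2=1, p3=0, p4=9, p5=0, p6=1)
step 7: fire t4:  (p0=18, p1=2, p2=1, p3=0, p4=9, p5=0, p6=1) → (p0=21, p1=2, p2=0, p3=0, p4=10, p5=0, p6=1)

(p0=21, p1=2, p2=0, p3=0, p4=10, p5=0, p6=1)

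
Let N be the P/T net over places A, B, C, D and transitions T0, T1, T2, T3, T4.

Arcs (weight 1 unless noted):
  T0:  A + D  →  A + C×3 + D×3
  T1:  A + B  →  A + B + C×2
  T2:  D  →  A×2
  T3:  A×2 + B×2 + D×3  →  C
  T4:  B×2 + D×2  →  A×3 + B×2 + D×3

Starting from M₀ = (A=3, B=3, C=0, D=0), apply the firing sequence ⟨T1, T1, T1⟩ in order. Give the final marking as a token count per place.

(A=3, B=3, C=6, D=0)

step 1: fire T1:  (A=3, B=3, C=0, D=0) → (A=3, B=3, C=2, D=0)
step 2: fire T1:  (A=3, B=3, C=2, D=0) → (A=3, B=3, C=4, D=0)
step 3: fire T1:  (A=3, B=3, C=4, D=0) → (A=3, B=3, C=6, D=0)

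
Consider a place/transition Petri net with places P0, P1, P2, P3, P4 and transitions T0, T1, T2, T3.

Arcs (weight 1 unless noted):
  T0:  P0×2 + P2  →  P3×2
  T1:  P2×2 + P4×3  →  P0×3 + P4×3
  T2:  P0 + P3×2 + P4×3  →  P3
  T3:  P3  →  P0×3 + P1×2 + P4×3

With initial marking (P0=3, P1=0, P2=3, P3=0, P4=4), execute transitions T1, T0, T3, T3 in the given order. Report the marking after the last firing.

(P0=10, P1=4, P2=0, P3=0, P4=10)

step 1: fire T1:  (P0=3, P1=0, P2=3, P3=0, P4=4) → (P0=6, P1=0, P2=1, P3=0, P4=4)
step 2: fire T0:  (P0=6, P1=0, P2=1, P3=0, P4=4) → (P0=4, P1=0, P2=0, P3=2, P4=4)
step 3: fire T3:  (P0=4, P1=0, P2=0, P3=2, P4=4) → (P0=7, P1=2, P2=0, P3=1, P4=7)
step 4: fire T3:  (P0=7, P1=2, P2=0, P3=1, P4=7) → (P0=10, P1=4, P2=0, P3=0, P4=10)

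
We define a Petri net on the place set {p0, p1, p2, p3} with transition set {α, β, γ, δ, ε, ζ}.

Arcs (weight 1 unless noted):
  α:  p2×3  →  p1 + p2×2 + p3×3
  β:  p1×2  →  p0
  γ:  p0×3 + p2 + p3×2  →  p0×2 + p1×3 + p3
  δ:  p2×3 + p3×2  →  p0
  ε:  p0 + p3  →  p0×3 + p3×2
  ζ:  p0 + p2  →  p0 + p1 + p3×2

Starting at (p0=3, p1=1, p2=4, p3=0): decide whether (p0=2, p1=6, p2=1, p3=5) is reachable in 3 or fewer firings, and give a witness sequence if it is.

step 1: fire α:  (p0=3, p1=1, p2=4, p3=0) → (p0=3, p1=2, p2=3, p3=3)
step 2: fire α:  (p0=3, p1=2, p2=3, p3=3) → (p0=3, p1=3, p2=2, p3=6)
step 3: fire γ:  (p0=3, p1=3, p2=2, p3=6) → (p0=2, p1=6, p2=1, p3=5)

YES — reachable via ⟨α, α, γ⟩ (3 firings)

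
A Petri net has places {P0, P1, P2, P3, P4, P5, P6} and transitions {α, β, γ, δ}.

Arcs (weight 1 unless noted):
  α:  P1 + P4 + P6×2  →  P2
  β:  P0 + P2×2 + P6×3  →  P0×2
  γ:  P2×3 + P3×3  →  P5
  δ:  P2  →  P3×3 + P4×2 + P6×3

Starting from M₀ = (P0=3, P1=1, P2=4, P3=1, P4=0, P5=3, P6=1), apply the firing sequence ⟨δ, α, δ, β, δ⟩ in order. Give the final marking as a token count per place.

(P0=4, P1=0, P2=0, P3=10, P4=5, P5=3, P6=5)

step 1: fire δ:  (P0=3, P1=1, P2=4, P3=1, P4=0, P5=3, P6=1) → (P0=3, P1=1, P2=3, P3=4, P4=2, P5=3, P6=4)
step 2: fire α:  (P0=3, P1=1, P2=3, P3=4, P4=2, P5=3, P6=4) → (P0=3, P1=0, P2=4, P3=4, P4=1, P5=3, P6=2)
step 3: fire δ:  (P0=3, P1=0, P2=4, P3=4, P4=1, P5=3, P6=2) → (P0=3, P1=0, P2=3, P3=7, P4=3, P5=3, P6=5)
step 4: fire β:  (P0=3, P1=0, P2=3, P3=7, P4=3, P5=3, P6=5) → (P0=4, P1=0, P2=1, P3=7, P4=3, P5=3, P6=2)
step 5: fire δ:  (P0=4, P1=0, P2=1, P3=7, P4=3, P5=3, P6=2) → (P0=4, P1=0, P2=0, P3=10, P4=5, P5=3, P6=5)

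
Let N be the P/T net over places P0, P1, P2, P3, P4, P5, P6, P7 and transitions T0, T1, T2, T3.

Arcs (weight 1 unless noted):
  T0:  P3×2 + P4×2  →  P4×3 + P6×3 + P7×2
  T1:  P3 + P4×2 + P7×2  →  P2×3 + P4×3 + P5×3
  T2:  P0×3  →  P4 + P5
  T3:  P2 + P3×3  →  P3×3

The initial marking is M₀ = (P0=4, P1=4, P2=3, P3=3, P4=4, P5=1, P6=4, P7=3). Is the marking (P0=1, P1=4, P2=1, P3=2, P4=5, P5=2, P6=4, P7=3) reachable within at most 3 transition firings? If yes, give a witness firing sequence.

NO — not reachable within 3 firings

depth 0: 1 marking
depth 1: 5 markings reached so far
depth 2: 12 markings reached so far
depth 3: 20 markings reached so far
target is not among the 20 markings reachable within 3 steps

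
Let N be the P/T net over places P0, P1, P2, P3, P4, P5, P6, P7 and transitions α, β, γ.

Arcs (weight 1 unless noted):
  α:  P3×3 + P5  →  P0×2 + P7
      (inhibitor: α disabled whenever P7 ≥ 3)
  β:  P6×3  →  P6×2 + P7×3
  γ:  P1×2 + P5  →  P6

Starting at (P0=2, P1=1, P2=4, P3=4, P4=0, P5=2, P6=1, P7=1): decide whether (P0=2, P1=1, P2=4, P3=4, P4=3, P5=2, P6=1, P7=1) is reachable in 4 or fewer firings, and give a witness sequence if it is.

depth 0: 1 marking
depth 1: 2 markings reached so far
depth 2: 2 markings reached so far
(frontier empty at depth 2; search complete)
target is not among the 2 markings reachable within 4 steps

NO — not reachable within 4 firings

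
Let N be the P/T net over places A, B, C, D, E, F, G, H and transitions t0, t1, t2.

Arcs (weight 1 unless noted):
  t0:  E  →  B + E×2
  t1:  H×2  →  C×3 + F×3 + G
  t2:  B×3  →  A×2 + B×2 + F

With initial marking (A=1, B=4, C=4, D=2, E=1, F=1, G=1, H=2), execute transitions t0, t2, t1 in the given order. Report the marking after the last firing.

step 1: fire t0:  (A=1, B=4, C=4, D=2, E=1, F=1, G=1, H=2) → (A=1, B=5, C=4, D=2, E=2, F=1, G=1, H=2)
step 2: fire t2:  (A=1, B=5, C=4, D=2, E=2, F=1, G=1, H=2) → (A=3, B=4, C=4, D=2, E=2, F=2, G=1, H=2)
step 3: fire t1:  (A=3, B=4, C=4, D=2, E=2, F=2, G=1, H=2) → (A=3, B=4, C=7, D=2, E=2, F=5, G=2, H=0)

(A=3, B=4, C=7, D=2, E=2, F=5, G=2, H=0)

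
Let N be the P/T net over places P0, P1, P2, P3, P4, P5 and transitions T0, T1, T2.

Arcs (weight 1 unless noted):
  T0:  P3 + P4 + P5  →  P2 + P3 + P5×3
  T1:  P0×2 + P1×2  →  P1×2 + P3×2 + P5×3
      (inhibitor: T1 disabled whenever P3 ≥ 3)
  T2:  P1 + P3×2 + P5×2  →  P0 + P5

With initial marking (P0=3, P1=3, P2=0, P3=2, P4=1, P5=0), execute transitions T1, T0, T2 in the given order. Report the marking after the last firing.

step 1: fire T1:  (P0=3, P1=3, P2=0, P3=2, P4=1, P5=0) → (P0=1, P1=3, P2=0, P3=4, P4=1, P5=3)
step 2: fire T0:  (P0=1, P1=3, P2=0, P3=4, P4=1, P5=3) → (P0=1, P1=3, P2=1, P3=4, P4=0, P5=5)
step 3: fire T2:  (P0=1, P1=3, P2=1, P3=4, P4=0, P5=5) → (P0=2, P1=2, P2=1, P3=2, P4=0, P5=4)

(P0=2, P1=2, P2=1, P3=2, P4=0, P5=4)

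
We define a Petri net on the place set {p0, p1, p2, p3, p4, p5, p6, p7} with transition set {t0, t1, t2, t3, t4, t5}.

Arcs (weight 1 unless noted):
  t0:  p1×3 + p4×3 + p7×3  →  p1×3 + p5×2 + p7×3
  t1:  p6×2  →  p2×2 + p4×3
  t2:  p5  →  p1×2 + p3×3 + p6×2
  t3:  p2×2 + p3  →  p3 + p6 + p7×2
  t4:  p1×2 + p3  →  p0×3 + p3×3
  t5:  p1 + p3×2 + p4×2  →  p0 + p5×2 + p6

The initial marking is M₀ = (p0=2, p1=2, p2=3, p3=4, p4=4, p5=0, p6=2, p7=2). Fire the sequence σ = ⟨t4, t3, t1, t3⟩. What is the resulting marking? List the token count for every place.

(p0=5, p1=0, p2=1, p3=6, p4=7, p5=0, p6=2, p7=6)

step 1: fire t4:  (p0=2, p1=2, p2=3, p3=4, p4=4, p5=0, p6=2, p7=2) → (p0=5, p1=0, p2=3, p3=6, p4=4, p5=0, p6=2, p7=2)
step 2: fire t3:  (p0=5, p1=0, p2=3, p3=6, p4=4, p5=0, p6=2, p7=2) → (p0=5, p1=0, p2=1, p3=6, p4=4, p5=0, p6=3, p7=4)
step 3: fire t1:  (p0=5, p1=0, p2=1, p3=6, p4=4, p5=0, p6=3, p7=4) → (p0=5, p1=0, p2=3, p3=6, p4=7, p5=0, p6=1, p7=4)
step 4: fire t3:  (p0=5, p1=0, p2=3, p3=6, p4=7, p5=0, p6=1, p7=4) → (p0=5, p1=0, p2=1, p3=6, p4=7, p5=0, p6=2, p7=6)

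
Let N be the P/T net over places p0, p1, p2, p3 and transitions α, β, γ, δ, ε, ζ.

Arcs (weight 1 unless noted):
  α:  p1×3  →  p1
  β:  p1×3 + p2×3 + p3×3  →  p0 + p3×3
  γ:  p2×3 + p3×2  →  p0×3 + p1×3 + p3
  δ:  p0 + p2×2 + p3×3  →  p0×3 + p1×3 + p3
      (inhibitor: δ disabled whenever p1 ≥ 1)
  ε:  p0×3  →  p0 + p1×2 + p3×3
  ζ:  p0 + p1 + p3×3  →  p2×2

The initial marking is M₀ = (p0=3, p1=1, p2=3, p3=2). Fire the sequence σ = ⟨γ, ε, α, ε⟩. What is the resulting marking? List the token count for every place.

(p0=2, p1=6, p2=0, p3=7)

step 1: fire γ:  (p0=3, p1=1, p2=3, p3=2) → (p0=6, p1=4, p2=0, p3=1)
step 2: fire ε:  (p0=6, p1=4, p2=0, p3=1) → (p0=4, p1=6, p2=0, p3=4)
step 3: fire α:  (p0=4, p1=6, p2=0, p3=4) → (p0=4, p1=4, p2=0, p3=4)
step 4: fire ε:  (p0=4, p1=4, p2=0, p3=4) → (p0=2, p1=6, p2=0, p3=7)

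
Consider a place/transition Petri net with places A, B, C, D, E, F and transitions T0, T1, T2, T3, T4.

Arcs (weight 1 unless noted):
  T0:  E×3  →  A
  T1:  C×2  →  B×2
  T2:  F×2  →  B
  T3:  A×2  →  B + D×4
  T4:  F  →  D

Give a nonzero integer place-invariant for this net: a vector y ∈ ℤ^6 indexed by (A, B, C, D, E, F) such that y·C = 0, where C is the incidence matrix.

Incidence matrix C (rows=places, cols=transitions):
       T0   T1   T2   T3   T4
    A   1    0    0   -2    0
    B   0    2    1    1    0
    C   0   -2    0    0    0
    D   0    0    0    4    1
    E  -3    0    0    0    0
    F   0    0   -2    0   -1

Candidate y = [3, 2, 2, 1, 1, 1]; check y·C column-wise:
  col T0: 3·1 + 2·0 + 2·0 + 1·0 + 1·-3 + 1·0 = 0
  col T1: 3·0 + 2·2 + 2·-2 + 1·0 + 1·0 + 1·0 = 0
  col T2: 3·0 + 2·1 + 2·0 + 1·0 + 1·0 + 1·-2 = 0
  col T3: 3·-2 + 2·1 + 2·0 + 1·4 + 1·0 + 1·0 = 0
  col T4: 3·0 + 2·0 + 2·0 + 1·1 + 1·0 + 1·-1 = 0

y = (A:3, B:2, C:2, D:1, E:1, F:1)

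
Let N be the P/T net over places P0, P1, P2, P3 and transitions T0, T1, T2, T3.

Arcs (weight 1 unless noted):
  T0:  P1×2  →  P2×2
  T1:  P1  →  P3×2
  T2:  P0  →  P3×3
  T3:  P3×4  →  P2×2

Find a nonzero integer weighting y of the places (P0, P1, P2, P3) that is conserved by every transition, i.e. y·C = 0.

Incidence matrix C (rows=places, cols=transitions):
       T0   T1   T2   T3
   P0   0    0   -1    0
   P1  -2   -1    0    0
   P2   2    0    0    2
   P3   0    2    3   -4

Candidate y = [3, 2, 2, 1]; check y·C column-wise:
  col T0: 3·0 + 2·-2 + 2·2 + 1·0 = 0
  col T1: 3·0 + 2·-1 + 2·0 + 1·2 = 0
  col T2: 3·-1 + 2·0 + 2·0 + 1·3 = 0
  col T3: 3·0 + 2·0 + 2·2 + 1·-4 = 0

y = (P0:3, P1:2, P2:2, P3:1)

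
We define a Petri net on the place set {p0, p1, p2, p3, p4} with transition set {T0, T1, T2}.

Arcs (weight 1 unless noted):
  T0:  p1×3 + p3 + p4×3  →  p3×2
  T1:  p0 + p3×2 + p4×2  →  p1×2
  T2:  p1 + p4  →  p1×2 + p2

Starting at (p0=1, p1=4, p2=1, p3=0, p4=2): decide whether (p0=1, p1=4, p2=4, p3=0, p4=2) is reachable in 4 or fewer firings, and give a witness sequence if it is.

NO — not reachable within 4 firings

depth 0: 1 marking
depth 1: 2 markings reached so far
depth 2: 3 markings reached so far
depth 3: 3 markings reached so far
(frontier empty at depth 3; search complete)
target is not among the 3 markings reachable within 4 steps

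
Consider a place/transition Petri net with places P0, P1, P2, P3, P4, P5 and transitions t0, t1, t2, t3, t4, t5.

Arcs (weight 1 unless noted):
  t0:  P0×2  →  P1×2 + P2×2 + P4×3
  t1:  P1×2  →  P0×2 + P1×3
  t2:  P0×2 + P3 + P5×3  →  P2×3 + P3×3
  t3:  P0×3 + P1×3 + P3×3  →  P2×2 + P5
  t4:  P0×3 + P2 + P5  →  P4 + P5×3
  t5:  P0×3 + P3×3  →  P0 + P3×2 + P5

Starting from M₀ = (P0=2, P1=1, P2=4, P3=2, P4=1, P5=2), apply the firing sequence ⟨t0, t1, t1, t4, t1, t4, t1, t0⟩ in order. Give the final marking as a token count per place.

step 1: fire t0:  (P0=2, P1=1, P2=4, P3=2, P4=1, P5=2) → (P0=0, P1=3, P2=6, P3=2, P4=4, P5=2)
step 2: fire t1:  (P0=0, P1=3, P2=6, P3=2, P4=4, P5=2) → (P0=2, P1=4, P2=6, P3=2, P4=4, P5=2)
step 3: fire t1:  (P0=2, P1=4, P2=6, P3=2, P4=4, P5=2) → (P0=4, P1=5, P2=6, P3=2, P4=4, P5=2)
step 4: fire t4:  (P0=4, P1=5, P2=6, P3=2, P4=4, P5=2) → (P0=1, P1=5, P2=5, P3=2, P4=5, P5=4)
step 5: fire t1:  (P0=1, P1=5, P2=5, P3=2, P4=5, P5=4) → (P0=3, P1=6, P2=5, P3=2, P4=5, P5=4)
step 6: fire t4:  (P0=3, P1=6, P2=5, P3=2, P4=5, P5=4) → (P0=0, P1=6, P2=4, P3=2, P4=6, P5=6)
step 7: fire t1:  (P0=0, P1=6, P2=4, P3=2, P4=6, P5=6) → (P0=2, P1=7, P2=4, P3=2, P4=6, P5=6)
step 8: fire t0:  (P0=2, P1=7, P2=4, P3=2, P4=6, P5=6) → (P0=0, P1=9, P2=6, P3=2, P4=9, P5=6)

(P0=0, P1=9, P2=6, P3=2, P4=9, P5=6)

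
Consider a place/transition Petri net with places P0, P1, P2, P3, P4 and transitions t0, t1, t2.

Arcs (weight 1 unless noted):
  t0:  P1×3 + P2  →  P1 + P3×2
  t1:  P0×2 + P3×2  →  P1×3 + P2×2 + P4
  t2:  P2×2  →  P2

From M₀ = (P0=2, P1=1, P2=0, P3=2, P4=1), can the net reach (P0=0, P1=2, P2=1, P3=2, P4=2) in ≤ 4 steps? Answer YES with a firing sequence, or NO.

YES — reachable via ⟨t1, t0⟩ (2 firings)

step 1: fire t1:  (P0=2, P1=1, P2=0, P3=2, P4=1) → (P0=0, P1=4, P2=2, P3=0, P4=2)
step 2: fire t0:  (P0=0, P1=4, P2=2, P3=0, P4=2) → (P0=0, P1=2, P2=1, P3=2, P4=2)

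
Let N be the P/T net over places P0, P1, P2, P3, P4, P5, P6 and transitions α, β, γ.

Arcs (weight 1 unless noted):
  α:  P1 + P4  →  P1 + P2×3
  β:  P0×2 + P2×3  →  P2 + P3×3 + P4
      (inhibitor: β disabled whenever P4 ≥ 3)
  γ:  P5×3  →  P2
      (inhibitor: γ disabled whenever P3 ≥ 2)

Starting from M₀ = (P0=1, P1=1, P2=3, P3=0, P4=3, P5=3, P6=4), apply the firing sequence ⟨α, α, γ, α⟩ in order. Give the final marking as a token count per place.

(P0=1, P1=1, P2=13, P3=0, P4=0, P5=0, P6=4)

step 1: fire α:  (P0=1, P1=1, P2=3, P3=0, P4=3, P5=3, P6=4) → (P0=1, P1=1, P2=6, P3=0, P4=2, P5=3, P6=4)
step 2: fire α:  (P0=1, P1=1, P2=6, P3=0, P4=2, P5=3, P6=4) → (P0=1, P1=1, P2=9, P3=0, P4=1, P5=3, P6=4)
step 3: fire γ:  (P0=1, P1=1, P2=9, P3=0, P4=1, P5=3, P6=4) → (P0=1, P1=1, P2=10, P3=0, P4=1, P5=0, P6=4)
step 4: fire α:  (P0=1, P1=1, P2=10, P3=0, P4=1, P5=0, P6=4) → (P0=1, P1=1, P2=13, P3=0, P4=0, P5=0, P6=4)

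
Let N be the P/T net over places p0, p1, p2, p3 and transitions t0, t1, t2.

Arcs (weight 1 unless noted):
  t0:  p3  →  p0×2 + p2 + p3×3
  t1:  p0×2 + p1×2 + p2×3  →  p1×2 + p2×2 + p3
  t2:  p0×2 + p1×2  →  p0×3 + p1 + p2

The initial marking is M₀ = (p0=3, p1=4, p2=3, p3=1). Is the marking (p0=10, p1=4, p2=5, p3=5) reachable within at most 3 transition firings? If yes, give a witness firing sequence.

depth 0: 1 marking
depth 1: 4 markings reached so far
depth 2: 9 markings reached so far
depth 3: 18 markings reached so far
target is not among the 18 markings reachable within 3 steps

NO — not reachable within 3 firings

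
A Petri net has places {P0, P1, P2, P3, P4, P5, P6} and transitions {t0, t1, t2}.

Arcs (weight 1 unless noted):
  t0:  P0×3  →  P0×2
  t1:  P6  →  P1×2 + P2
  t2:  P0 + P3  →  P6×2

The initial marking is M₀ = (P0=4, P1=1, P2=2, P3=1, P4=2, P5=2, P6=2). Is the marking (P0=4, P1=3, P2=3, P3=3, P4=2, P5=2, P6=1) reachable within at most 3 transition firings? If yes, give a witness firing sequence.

NO — not reachable within 3 firings

depth 0: 1 marking
depth 1: 4 markings reached so far
depth 2: 9 markings reached so far
depth 3: 14 markings reached so far
target is not among the 14 markings reachable within 3 steps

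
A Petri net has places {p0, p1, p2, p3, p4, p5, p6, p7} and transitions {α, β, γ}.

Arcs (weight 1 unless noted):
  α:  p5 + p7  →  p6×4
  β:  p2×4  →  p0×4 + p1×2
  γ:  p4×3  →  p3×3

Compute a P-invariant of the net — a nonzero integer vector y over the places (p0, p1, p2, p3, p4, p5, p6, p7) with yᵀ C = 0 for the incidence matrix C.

Incidence matrix C (rows=places, cols=transitions):
        α    β    γ
   p0   0    4    0
   p1   0    2    0
   p2   0   -4    0
   p3   0    0    3
   p4   0    0   -3
   p5  -1    0    0
   p6   4    0    0
   p7  -1    0    0

Candidate y = [1, -2, 0, 0, 0, 0, 0, 0]; check y·C column-wise:
  col α: 1·0 + -2·0 + 0·-1 + 0·4 + 0·-1 = 0
  col β: 1·4 + -2·2 + 0·-4 = 0
  col γ: 1·0 + -2·0 + 0·3 + 0·-3 = 0

y = (p0:1, p1:-2, p2:0, p3:0, p4:0, p5:0, p6:0, p7:0)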